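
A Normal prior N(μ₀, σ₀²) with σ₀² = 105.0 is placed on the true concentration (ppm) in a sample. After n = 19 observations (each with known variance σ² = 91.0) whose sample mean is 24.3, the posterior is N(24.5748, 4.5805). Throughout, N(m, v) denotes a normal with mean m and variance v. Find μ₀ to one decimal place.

The posterior mean is a precision-weighted average: μ_n = (τ₀μ₀ + τ_data·x̄)/(τ₀+τ_data), with τ₀=1/σ₀² and τ_data=n/σ².
Here τ₀ = 1/105.0 = 0.009524 and τ_data = 19/91.0 = 0.208791, so τ_n = 0.218315.
Rearranging for μ₀: μ₀ = (μ_n·τ_n − τ_data·x̄)/τ₀ = (24.5748·0.218315 − 0.208791·24.3) / 0.009524 = 0.291426/0.009524 ≈ 30.6.

μ₀ = 30.6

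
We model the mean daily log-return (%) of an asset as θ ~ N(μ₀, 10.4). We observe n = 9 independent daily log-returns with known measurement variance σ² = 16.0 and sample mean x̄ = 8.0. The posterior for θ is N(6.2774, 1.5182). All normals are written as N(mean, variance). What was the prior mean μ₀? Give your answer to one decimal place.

μ₀ = -3.8

With known observation variance, the Normal–Normal posterior has precision τ_n = τ₀ + n/σ² and mean μ_n = (τ₀μ₀ + (n/σ²)x̄)/τ_n.
Here τ₀ = 1/10.4 = 0.096154 and τ_data = 9/16.0 = 0.562500, so τ_n = 0.658654.
Rearranging for μ₀: μ₀ = (μ_n·τ_n − τ_data·x̄)/τ₀ = (6.2774·0.658654 − 0.562500·8.0) / 0.096154 = -0.365365/0.096154 ≈ -3.8.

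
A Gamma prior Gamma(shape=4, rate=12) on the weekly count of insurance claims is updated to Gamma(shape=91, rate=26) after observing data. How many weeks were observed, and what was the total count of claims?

Gamma–Poisson conjugacy: posterior shape = α + Σxᵢ, posterior rate = β + n.
Matching: Σxᵢ = 91 − 4 = 87 and n = 26 − 12 = 14.

n = 14 weeks with total 87 claims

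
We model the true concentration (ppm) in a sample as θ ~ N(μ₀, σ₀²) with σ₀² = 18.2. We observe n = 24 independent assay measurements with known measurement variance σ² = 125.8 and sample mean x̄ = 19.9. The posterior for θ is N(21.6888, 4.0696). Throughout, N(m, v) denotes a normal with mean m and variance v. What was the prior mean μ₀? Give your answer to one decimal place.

With known observation variance, the Normal–Normal posterior has precision τ_n = τ₀ + n/σ² and mean μ_n = (τ₀μ₀ + (n/σ²)x̄)/τ_n.
Here τ₀ = 1/18.2 = 0.054945 and τ_data = 24/125.8 = 0.190779, so τ_n = 0.245724.
Rearranging for μ₀: μ₀ = (μ_n·τ_n − τ_data·x̄)/τ₀ = (21.6888·0.245724 − 0.190779·19.9) / 0.054945 = 1.532957/0.054945 ≈ 27.9.

μ₀ = 27.9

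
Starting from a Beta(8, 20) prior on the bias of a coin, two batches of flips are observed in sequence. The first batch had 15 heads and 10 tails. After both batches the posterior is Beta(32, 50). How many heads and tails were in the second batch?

9 heads and 20 tails

Because Beta–binomial updating is additive in the counts, the combined data contributed (α_post−α_prior, β_post−β_prior) successes and failures.
Total across both batches: 32−8=24 heads, 50−20=30 tails.
Subtract the first batch: 24−15=9 heads and 30−10=20 tails.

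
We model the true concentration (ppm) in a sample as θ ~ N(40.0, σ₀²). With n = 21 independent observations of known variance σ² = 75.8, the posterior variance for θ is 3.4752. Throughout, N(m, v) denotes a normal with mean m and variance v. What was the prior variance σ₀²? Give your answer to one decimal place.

Posterior precision equals prior precision plus data precision: 1/σ_n² = 1/σ₀² + n/σ².
So 1/σ₀² = 1/3.4752 − 21/75.8 = 0.287753 − 0.277045 = 0.010708.
Hence σ₀² = 1/0.010708 ≈ 93.4.

σ₀² = 93.4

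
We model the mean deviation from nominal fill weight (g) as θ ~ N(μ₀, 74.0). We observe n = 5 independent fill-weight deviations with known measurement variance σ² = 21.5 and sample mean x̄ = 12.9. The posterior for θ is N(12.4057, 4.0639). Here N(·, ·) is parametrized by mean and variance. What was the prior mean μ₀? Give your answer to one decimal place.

μ₀ = 3.9

With known observation variance, the Normal–Normal posterior has precision τ_n = τ₀ + n/σ² and mean μ_n = (τ₀μ₀ + (n/σ²)x̄)/τ_n.
Here τ₀ = 1/74.0 = 0.013514 and τ_data = 5/21.5 = 0.232558, so τ_n = 0.246072.
Rearranging for μ₀: μ₀ = (μ_n·τ_n − τ_data·x̄)/τ₀ = (12.4057·0.246072 − 0.232558·12.9) / 0.013514 = 0.052697/0.013514 ≈ 3.9.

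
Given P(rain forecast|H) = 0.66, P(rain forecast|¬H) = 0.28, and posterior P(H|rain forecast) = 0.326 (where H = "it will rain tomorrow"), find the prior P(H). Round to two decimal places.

P(H) = 0.17

In odds form, posterior odds = prior odds × likelihood ratio, so prior odds = posterior odds ÷ LR.
Posterior odds = 0.326/(1−0.326) = 0.4837. LR = 0.66/0.28 = 2.3571.
Prior odds = 0.4837/2.3571 = 0.2052, so P(H) = 0.2052/(1+0.2052) ≈ 0.17.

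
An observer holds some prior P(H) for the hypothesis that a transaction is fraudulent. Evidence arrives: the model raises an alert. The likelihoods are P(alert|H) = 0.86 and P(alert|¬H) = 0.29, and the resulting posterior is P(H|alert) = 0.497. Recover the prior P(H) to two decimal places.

In odds form, posterior odds = prior odds × likelihood ratio, so prior odds = posterior odds ÷ LR.
Posterior odds = 0.497/(1−0.497) = 0.9881. LR = 0.86/0.29 = 2.9655.
Prior odds = 0.9881/2.9655 = 0.3332, so P(H) = 0.3332/(1+0.3332) ≈ 0.25.

P(H) = 0.25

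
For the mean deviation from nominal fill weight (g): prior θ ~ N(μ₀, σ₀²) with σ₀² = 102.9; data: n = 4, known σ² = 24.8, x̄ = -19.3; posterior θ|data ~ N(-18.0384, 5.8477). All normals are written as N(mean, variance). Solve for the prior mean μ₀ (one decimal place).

μ₀ = 2.9

The posterior mean is a precision-weighted average: μ_n = (τ₀μ₀ + τ_data·x̄)/(τ₀+τ_data), with τ₀=1/σ₀² and τ_data=n/σ².
Here τ₀ = 1/102.9 = 0.009718 and τ_data = 4/24.8 = 0.161290, so τ_n = 0.171008.
Rearranging for μ₀: μ₀ = (μ_n·τ_n − τ_data·x̄)/τ₀ = (-18.0384·0.171008 − 0.161290·-19.3) / 0.009718 = 0.028186/0.009718 ≈ 2.9.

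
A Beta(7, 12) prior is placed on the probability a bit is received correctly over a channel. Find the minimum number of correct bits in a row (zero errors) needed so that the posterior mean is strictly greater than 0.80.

After k correct bits and 0 errors the posterior is Beta(7+k, 12), with mean (7+k)/(7+12+k).
Set (7+k)/(19+k) > 0.80 and solve: k > (0.80·19 − 7)/(1 − 0.80) = 41.000.
The smallest integer exceeding 41.000 is 42.

k = 42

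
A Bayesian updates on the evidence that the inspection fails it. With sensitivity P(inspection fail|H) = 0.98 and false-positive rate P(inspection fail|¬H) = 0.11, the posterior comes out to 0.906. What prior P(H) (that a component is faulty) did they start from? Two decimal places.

Bayes' rule in odds form gives O(H|E) = O(H)·[P(E|H)/P(E|¬H)], hence O(H) = O(H|E)/LR.
Posterior odds = 0.906/(1−0.906) = 9.6383. LR = 0.98/0.11 = 8.9091.
Prior odds = 9.6383/8.9091 = 1.0818, so P(H) = 1.0818/(1+1.0818) ≈ 0.52.

P(H) = 0.52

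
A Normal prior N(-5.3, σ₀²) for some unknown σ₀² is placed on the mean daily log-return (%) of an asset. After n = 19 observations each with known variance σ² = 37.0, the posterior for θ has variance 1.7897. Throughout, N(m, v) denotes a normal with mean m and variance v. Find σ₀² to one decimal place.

Posterior precision equals prior precision plus data precision: 1/σ_n² = 1/σ₀² + n/σ².
So 1/σ₀² = 1/1.7897 − 19/37.0 = 0.558753 − 0.513514 = 0.045239.
Hence σ₀² = 1/0.045239 ≈ 22.1.

σ₀² = 22.1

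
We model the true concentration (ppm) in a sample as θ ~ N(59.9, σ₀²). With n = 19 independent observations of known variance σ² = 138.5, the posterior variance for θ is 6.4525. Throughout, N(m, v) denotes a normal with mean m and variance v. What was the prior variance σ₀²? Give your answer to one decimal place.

σ₀² = 56.2

For the Normal–Normal model with known σ², precisions add: τ_n = τ₀ + n/σ².
So 1/σ₀² = 1/6.4525 − 19/138.5 = 0.154979 − 0.137184 = 0.017795.
Hence σ₀² = 1/0.017795 ≈ 56.2.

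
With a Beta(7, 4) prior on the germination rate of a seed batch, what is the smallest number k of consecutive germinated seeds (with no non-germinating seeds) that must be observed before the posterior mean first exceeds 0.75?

After k germinated seeds and 0 non-germinating seeds the posterior is Beta(7+k, 4), with mean (7+k)/(7+4+k).
Set (7+k)/(11+k) > 0.75 and solve: k > (0.75·11 − 7)/(1 − 0.75) = 5.000.
The smallest integer exceeding 5.000 is 6.

k = 6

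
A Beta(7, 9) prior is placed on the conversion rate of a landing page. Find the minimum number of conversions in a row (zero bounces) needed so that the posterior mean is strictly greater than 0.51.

After k conversions and 0 bounces the posterior is Beta(7+k, 9), with mean (7+k)/(7+9+k).
Set (7+k)/(16+k) > 0.51 and solve: k > (0.51·16 − 7)/(1 − 0.51) = 2.367.
The smallest integer exceeding 2.367 is 3.

k = 3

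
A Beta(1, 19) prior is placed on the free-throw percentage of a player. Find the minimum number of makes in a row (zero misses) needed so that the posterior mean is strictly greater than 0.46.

After k makes and 0 misses the posterior is Beta(1+k, 19), with mean (1+k)/(1+19+k).
Set (1+k)/(20+k) > 0.46 and solve: k > (0.46·20 − 1)/(1 − 0.46) = 15.185.
The smallest integer exceeding 15.185 is 16, and checking k=16: (17)/(36) = 0.4722 > 0.46.

k = 16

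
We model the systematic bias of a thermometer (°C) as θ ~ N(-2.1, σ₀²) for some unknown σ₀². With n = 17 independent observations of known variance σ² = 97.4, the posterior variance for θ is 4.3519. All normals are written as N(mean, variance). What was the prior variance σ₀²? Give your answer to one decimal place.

σ₀² = 18.1

Posterior precision equals prior precision plus data precision: 1/σ_n² = 1/σ₀² + n/σ².
So 1/σ₀² = 1/4.3519 − 17/97.4 = 0.229785 − 0.174538 = 0.055247.
Hence σ₀² = 1/0.055247 ≈ 18.1.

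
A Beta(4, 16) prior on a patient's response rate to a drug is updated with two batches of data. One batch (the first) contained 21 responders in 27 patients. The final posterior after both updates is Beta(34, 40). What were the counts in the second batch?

Sequential conjugate updates are equivalent to a single update on the pooled data, so total successes = posterior α − prior α and total failures = posterior β − prior β.
Total across both batches: 34−4=30 responders, 40−16=24 non-responders.
Subtract the first batch: 30−21=9 responders and 24−6=18 non-responders.

9 responders and 18 non-responders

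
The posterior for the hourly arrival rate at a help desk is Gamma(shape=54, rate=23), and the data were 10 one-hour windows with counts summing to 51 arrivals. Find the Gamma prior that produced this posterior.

Gamma–Poisson conjugacy: posterior shape = α + Σxᵢ, posterior rate = β + n.
So α = 54 − 51 = 3 and β = 23 − 10 = 13.

Gamma(shape=3, rate=13)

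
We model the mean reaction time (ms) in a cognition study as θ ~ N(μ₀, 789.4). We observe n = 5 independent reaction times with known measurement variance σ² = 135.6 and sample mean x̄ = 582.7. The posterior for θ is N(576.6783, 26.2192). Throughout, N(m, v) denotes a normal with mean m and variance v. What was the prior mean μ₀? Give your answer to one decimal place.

μ₀ = 401.4

The posterior mean is a precision-weighted average: μ_n = (τ₀μ₀ + τ_data·x̄)/(τ₀+τ_data), with τ₀=1/σ₀² and τ_data=n/σ².
Here τ₀ = 1/789.4 = 0.001267 and τ_data = 5/135.6 = 0.036873, so τ_n = 0.038140.
Rearranging for μ₀: μ₀ = (μ_n·τ_n − τ_data·x̄)/τ₀ = (576.6783·0.038140 − 0.036873·582.7) / 0.001267 = 0.508613/0.001267 ≈ 401.4.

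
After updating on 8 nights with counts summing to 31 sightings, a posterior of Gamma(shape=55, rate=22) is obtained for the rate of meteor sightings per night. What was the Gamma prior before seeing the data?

Gamma–Poisson conjugacy: posterior shape = α + Σxᵢ, posterior rate = β + n.
So α = 55 − 31 = 24 and β = 22 − 8 = 14.

Gamma(shape=24, rate=14)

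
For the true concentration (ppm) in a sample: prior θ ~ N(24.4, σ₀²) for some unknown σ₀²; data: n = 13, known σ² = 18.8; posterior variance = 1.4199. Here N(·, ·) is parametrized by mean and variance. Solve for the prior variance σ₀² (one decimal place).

σ₀² = 78.2

For the Normal–Normal model with known σ², precisions add: τ_n = τ₀ + n/σ².
So 1/σ₀² = 1/1.4199 − 13/18.8 = 0.704275 − 0.691489 = 0.012786.
Hence σ₀² = 1/0.012786 ≈ 78.2.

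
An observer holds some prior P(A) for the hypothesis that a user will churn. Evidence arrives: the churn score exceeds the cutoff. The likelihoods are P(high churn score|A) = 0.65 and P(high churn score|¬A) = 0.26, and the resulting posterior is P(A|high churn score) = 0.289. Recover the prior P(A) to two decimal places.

P(A) = 0.14

Bayes' rule in odds form gives O(A|E) = O(A)·[P(E|A)/P(E|¬A)], hence O(A) = O(A|E)/LR.
Posterior odds = 0.289/(1−0.289) = 0.4065. LR = 0.65/0.26 = 2.5000.
Prior odds = 0.4065/2.5000 = 0.1626, so P(A) = 0.1626/(1+0.1626) ≈ 0.14.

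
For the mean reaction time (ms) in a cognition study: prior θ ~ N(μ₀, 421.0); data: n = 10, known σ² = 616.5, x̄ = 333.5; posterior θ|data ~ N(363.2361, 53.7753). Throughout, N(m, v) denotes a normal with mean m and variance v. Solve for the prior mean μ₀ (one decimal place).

With known observation variance, the Normal–Normal posterior has precision τ_n = τ₀ + n/σ² and mean μ_n = (τ₀μ₀ + (n/σ²)x̄)/τ_n.
Here τ₀ = 1/421.0 = 0.002375 and τ_data = 10/616.5 = 0.016221, so τ_n = 0.018596.
Rearranging for μ₀: μ₀ = (μ_n·τ_n − τ_data·x̄)/τ₀ = (363.2361·0.018596 − 0.016221·333.5) / 0.002375 = 1.345035/0.002375 ≈ 566.3.

μ₀ = 566.3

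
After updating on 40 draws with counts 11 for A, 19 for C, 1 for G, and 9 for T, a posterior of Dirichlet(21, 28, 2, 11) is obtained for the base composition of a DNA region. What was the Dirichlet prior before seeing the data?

Dirichlet(10, 9, 1, 2)

For a Dirichlet(α) prior with multinomial counts c, the posterior is Dirichlet(α + c) componentwise.
Subtract each count from the matching posterior parameter: 21−11=10, 28−19=9, 2−1=1, 11−9=2.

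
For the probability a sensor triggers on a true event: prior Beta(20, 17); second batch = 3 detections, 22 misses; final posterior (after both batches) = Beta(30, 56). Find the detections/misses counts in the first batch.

Sequential conjugate updates are equivalent to a single update on the pooled data, so total successes = posterior α − prior α and total failures = posterior β − prior β.
Total across both batches: 30−20=10 detections, 56−17=39 misses.
Subtract the second batch: 10−3=7 detections and 39−22=17 misses.

7 detections and 17 misses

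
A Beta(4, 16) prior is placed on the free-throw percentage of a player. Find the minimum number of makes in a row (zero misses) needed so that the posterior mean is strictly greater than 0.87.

k = 104

After k makes and 0 misses the posterior is Beta(4+k, 16), with mean (4+k)/(4+16+k).
Set (4+k)/(20+k) > 0.87 and solve: k > (0.87·20 − 4)/(1 − 0.87) = 103.077.
The smallest integer exceeding 103.077 is 104.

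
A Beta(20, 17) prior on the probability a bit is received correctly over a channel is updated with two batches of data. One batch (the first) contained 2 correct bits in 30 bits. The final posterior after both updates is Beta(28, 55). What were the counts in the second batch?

Sequential conjugate updates are equivalent to a single update on the pooled data, so total successes = posterior α − prior α and total failures = posterior β − prior β.
Total across both batches: 28−20=8 correct bits, 55−17=38 errors.
Subtract the first batch: 8−2=6 correct bits and 38−28=10 errors.

6 correct bits and 10 errors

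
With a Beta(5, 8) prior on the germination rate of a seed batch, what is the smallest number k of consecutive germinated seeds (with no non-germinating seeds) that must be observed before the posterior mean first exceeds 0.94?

After k germinated seeds and 0 non-germinating seeds the posterior is Beta(5+k, 8), with mean (5+k)/(5+8+k).
Set (5+k)/(13+k) > 0.94 and solve: k > (0.94·13 − 5)/(1 − 0.94) = 120.333.
The smallest integer exceeding 120.333 is 121, and checking k=121: (126)/(134) = 0.9403 > 0.94.

k = 121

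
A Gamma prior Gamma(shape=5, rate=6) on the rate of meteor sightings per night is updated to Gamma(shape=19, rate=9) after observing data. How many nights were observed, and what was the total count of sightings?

Gamma–Poisson conjugacy: posterior shape = α + Σxᵢ, posterior rate = β + n.
Matching: Σxᵢ = 19 − 5 = 14 and n = 9 − 6 = 3.

n = 3 nights with total 14 sightings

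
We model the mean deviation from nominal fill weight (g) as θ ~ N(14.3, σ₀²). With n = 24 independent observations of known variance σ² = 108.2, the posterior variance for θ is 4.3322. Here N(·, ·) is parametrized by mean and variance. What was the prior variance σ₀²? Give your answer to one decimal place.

For the Normal–Normal model with known σ², precisions add: τ_n = τ₀ + n/σ².
So 1/σ₀² = 1/4.3322 − 24/108.2 = 0.230830 − 0.221811 = 0.009019.
Hence σ₀² = 1/0.009019 ≈ 110.9.

σ₀² = 110.9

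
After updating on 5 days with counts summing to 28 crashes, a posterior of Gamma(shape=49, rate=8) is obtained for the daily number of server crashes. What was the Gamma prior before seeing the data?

Gamma(shape=21, rate=3)

Gamma–Poisson conjugacy: posterior shape = α + Σxᵢ, posterior rate = β + n.
So α = 49 − 28 = 21 and β = 8 − 5 = 3.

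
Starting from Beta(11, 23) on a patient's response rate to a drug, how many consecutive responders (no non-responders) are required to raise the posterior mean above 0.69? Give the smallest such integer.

After k responders and 0 non-responders the posterior is Beta(11+k, 23), with mean (11+k)/(11+23+k).
Set (11+k)/(34+k) > 0.69 and solve: k > (0.69·34 − 11)/(1 − 0.69) = 40.194.
The smallest integer exceeding 40.194 is 41.

k = 41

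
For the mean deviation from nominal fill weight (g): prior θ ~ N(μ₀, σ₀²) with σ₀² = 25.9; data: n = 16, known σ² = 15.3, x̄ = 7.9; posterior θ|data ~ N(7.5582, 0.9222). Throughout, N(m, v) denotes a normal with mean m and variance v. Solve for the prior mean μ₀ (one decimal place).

μ₀ = -1.7

With known observation variance, the Normal–Normal posterior has precision τ_n = τ₀ + n/σ² and mean μ_n = (τ₀μ₀ + (n/σ²)x̄)/τ_n.
Here τ₀ = 1/25.9 = 0.038610 and τ_data = 16/15.3 = 1.045752, so τ_n = 1.084362.
Rearranging for μ₀: μ₀ = (μ_n·τ_n − τ_data·x̄)/τ₀ = (7.5582·1.084362 − 1.045752·7.9) / 0.038610 = -0.065616/0.038610 ≈ -1.7.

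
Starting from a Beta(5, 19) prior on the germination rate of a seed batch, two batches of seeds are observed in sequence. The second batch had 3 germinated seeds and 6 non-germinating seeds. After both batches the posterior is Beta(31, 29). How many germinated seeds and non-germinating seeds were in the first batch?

Sequential conjugate updates are equivalent to a single update on the pooled data, so total successes = posterior α − prior α and total failures = posterior β − prior β.
Total across both batches: 31−5=26 germinated seeds, 29−19=10 non-germinating seeds.
Subtract the second batch: 26−3=23 germinated seeds and 10−6=4 non-germinating seeds.

23 germinated seeds and 4 non-germinating seeds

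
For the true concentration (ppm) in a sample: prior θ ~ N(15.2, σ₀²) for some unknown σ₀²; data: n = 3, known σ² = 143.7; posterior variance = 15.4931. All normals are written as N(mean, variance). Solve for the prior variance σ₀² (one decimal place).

σ₀² = 22.9

For the Normal–Normal model with known σ², precisions add: τ_n = τ₀ + n/σ².
So 1/σ₀² = 1/15.4931 − 3/143.7 = 0.064545 − 0.020877 = 0.043668.
Hence σ₀² = 1/0.043668 ≈ 22.9.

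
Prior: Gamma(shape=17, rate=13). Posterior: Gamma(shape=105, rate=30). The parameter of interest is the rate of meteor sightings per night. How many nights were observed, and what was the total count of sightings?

n = 17 nights with total 88 sightings

Gamma–Poisson conjugacy: posterior shape = α + Σxᵢ, posterior rate = β + n.
Matching: Σxᵢ = 105 − 17 = 88 and n = 30 − 13 = 17.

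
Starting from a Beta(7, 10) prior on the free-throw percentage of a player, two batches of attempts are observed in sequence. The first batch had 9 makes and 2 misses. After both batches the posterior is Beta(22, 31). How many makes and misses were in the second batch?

Sequential conjugate updates are equivalent to a single update on the pooled data, so total successes = posterior α − prior α and total failures = posterior β − prior β.
Total across both batches: 22−7=15 makes, 31−10=21 misses.
Subtract the first batch: 15−9=6 makes and 21−2=19 misses.

6 makes and 19 misses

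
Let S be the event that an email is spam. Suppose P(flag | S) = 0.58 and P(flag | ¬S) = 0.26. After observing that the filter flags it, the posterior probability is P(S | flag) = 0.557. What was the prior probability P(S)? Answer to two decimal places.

Bayes' rule in odds form gives O(S|E) = O(S)·[P(E|S)/P(E|¬S)], hence O(S) = O(S|E)/LR.
Posterior odds = 0.557/(1−0.557) = 1.2573. LR = 0.58/0.26 = 2.2308.
Prior odds = 1.2573/2.2308 = 0.5636, so P(S) = 0.5636/(1+0.5636) ≈ 0.36.

P(S) = 0.36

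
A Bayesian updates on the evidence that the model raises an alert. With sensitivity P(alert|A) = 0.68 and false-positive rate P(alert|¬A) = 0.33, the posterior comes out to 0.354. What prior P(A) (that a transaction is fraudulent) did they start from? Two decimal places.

In odds form, posterior odds = prior odds × likelihood ratio, so prior odds = posterior odds ÷ LR.
Posterior odds = 0.354/(1−0.354) = 0.5480. LR = 0.68/0.33 = 2.0606.
Prior odds = 0.5480/2.0606 = 0.2659, so P(A) = 0.2659/(1+0.2659) ≈ 0.21.

P(A) = 0.21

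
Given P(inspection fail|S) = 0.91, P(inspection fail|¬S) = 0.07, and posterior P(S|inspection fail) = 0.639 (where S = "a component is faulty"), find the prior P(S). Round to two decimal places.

P(S) = 0.12

Bayes' rule in odds form gives O(S|E) = O(S)·[P(E|S)/P(E|¬S)], hence O(S) = O(S|E)/LR.
Posterior odds = 0.639/(1−0.639) = 1.7701. LR = 0.91/0.07 = 13.0000.
Prior odds = 1.7701/13.0000 = 0.1362, so P(S) = 0.1362/(1+0.1362) ≈ 0.12.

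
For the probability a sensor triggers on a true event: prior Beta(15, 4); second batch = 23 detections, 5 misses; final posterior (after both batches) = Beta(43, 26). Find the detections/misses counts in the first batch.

Because Beta–binomial updating is additive in the counts, the combined data contributed (α_post−α_prior, β_post−β_prior) successes and failures.
Total across both batches: 43−15=28 detections, 26−4=22 misses.
Subtract the second batch: 28−23=5 detections and 22−5=17 misses.

5 detections and 17 misses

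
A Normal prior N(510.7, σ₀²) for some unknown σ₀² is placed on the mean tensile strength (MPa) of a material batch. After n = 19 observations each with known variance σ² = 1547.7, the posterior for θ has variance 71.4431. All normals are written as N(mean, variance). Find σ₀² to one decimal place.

For the Normal–Normal model with known σ², precisions add: τ_n = τ₀ + n/σ².
So 1/σ₀² = 1/71.4431 − 19/1547.7 = 0.013997 − 0.012276 = 0.001721.
Hence σ₀² = 1/0.001721 ≈ 581.1.

σ₀² = 581.1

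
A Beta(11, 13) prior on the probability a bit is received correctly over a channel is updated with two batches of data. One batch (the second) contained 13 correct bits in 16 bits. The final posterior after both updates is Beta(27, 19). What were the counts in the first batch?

Because Beta–binomial updating is additive in the counts, the combined data contributed (α_post−α_prior, β_post−β_prior) successes and failures.
Total across both batches: 27−11=16 correct bits, 19−13=6 errors.
Subtract the second batch: 16−13=3 correct bits and 6−3=3 errors.

3 correct bits and 3 errors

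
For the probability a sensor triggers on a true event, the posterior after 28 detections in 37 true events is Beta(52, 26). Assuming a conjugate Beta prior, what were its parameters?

A Beta(α, β) prior with s successes and f failures in binomial data gives a Beta(α+s, β+f) posterior.
So α = 52 − 28 = 24 and β = 26 − 9 = 17.

Beta(24, 17)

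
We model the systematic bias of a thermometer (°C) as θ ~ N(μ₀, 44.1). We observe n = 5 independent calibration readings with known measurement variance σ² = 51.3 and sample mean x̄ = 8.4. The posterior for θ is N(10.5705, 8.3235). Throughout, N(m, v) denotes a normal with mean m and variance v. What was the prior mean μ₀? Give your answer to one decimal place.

μ₀ = 19.9

With known observation variance, the Normal–Normal posterior has precision τ_n = τ₀ + n/σ² and mean μ_n = (τ₀μ₀ + (n/σ²)x̄)/τ_n.
Here τ₀ = 1/44.1 = 0.022676 and τ_data = 5/51.3 = 0.097466, so τ_n = 0.120142.
Rearranging for μ₀: μ₀ = (μ_n·τ_n − τ_data·x̄)/τ₀ = (10.5705·0.120142 − 0.097466·8.4) / 0.022676 = 0.451247/0.022676 ≈ 19.9.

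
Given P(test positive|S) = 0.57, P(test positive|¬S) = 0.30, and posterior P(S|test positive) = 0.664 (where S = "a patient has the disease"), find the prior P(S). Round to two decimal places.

Bayes' rule in odds form gives O(S|E) = O(S)·[P(E|S)/P(E|¬S)], hence O(S) = O(S|E)/LR.
Posterior odds = 0.664/(1−0.664) = 1.9762. LR = 0.57/0.30 = 1.9000.
Prior odds = 1.9762/1.9000 = 1.0401, so P(S) = 1.0401/(1+1.0401) ≈ 0.51.

P(S) = 0.51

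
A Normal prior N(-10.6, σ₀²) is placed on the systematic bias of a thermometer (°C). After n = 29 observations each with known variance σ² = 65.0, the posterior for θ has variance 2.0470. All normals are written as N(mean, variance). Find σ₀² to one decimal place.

Posterior precision equals prior precision plus data precision: 1/σ_n² = 1/σ₀² + n/σ².
So 1/σ₀² = 1/2.0470 − 29/65.0 = 0.488520 − 0.446154 = 0.042366.
Hence σ₀² = 1/0.042366 ≈ 23.6.

σ₀² = 23.6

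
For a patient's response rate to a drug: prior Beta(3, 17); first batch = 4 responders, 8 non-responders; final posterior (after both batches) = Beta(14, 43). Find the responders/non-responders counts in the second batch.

7 responders and 18 non-responders

Because Beta–binomial updating is additive in the counts, the combined data contributed (α_post−α_prior, β_post−β_prior) successes and failures.
Total across both batches: 14−3=11 responders, 43−17=26 non-responders.
Subtract the first batch: 11−4=7 responders and 26−8=18 non-responders.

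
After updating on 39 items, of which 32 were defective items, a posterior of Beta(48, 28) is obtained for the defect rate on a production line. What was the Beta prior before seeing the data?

Beta(16, 21)

A Beta(α, β) prior with s successes and f failures in binomial data gives a Beta(α+s, β+f) posterior.
So α = 48 − 32 = 16 and β = 28 − 7 = 21.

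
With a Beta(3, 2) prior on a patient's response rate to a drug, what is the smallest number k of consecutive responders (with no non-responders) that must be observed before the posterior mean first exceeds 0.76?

After k responders and 0 non-responders the posterior is Beta(3+k, 2), with mean (3+k)/(3+2+k).
Set (3+k)/(5+k) > 0.76 and solve: k > (0.76·5 − 3)/(1 − 0.76) = 3.333.
The smallest integer exceeding 3.333 is 4, and checking k=4: (7)/(9) = 0.7778 > 0.76.

k = 4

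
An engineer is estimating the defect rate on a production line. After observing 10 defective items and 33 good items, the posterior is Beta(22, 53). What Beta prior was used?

Beta is conjugate to the binomial likelihood: posterior = Beta(a+s, b+f).
Subtract the data counts: 22−10=12, 53−33=20.

Beta(12, 20)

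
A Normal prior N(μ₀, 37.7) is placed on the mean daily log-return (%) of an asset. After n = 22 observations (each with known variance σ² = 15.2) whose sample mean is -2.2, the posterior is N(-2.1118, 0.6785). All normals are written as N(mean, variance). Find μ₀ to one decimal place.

μ₀ = 2.7

The posterior mean is a precision-weighted average: μ_n = (τ₀μ₀ + τ_data·x̄)/(τ₀+τ_data), with τ₀=1/σ₀² and τ_data=n/σ².
Here τ₀ = 1/37.7 = 0.026525 and τ_data = 22/15.2 = 1.447368, so τ_n = 1.473893.
Rearranging for μ₀: μ₀ = (μ_n·τ_n − τ_data·x̄)/τ₀ = (-2.1118·1.473893 − 1.447368·-2.2) / 0.026525 = 0.071642/0.026525 ≈ 2.7.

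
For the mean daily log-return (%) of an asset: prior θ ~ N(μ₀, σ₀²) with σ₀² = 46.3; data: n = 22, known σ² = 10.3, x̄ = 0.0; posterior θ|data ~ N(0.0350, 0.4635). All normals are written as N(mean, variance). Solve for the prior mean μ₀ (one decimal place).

The posterior mean is a precision-weighted average: μ_n = (τ₀μ₀ + τ_data·x̄)/(τ₀+τ_data), with τ₀=1/σ₀² and τ_data=n/σ².
Here τ₀ = 1/46.3 = 0.021598 and τ_data = 22/10.3 = 2.135922, so τ_n = 2.157520.
Rearranging for μ₀: μ₀ = (μ_n·τ_n − τ_data·x̄)/τ₀ = (0.0350·2.157520 − 2.135922·0.0) / 0.021598 = 0.075513/0.021598 ≈ 3.5.

μ₀ = 3.5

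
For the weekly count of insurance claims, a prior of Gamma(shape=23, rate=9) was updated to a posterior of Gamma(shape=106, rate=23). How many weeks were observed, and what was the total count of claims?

A Gamma(α, β) prior (rate parametrization) on a Poisson rate with n observations summing to S gives posterior Gamma(α+S, β+n).
Matching: Σxᵢ = 106 − 23 = 83 and n = 23 − 9 = 14.

n = 14 weeks with total 83 claims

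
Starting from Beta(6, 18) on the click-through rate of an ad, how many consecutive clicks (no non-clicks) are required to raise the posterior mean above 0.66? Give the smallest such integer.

k = 29

After k clicks and 0 non-clicks the posterior is Beta(6+k, 18), with mean (6+k)/(6+18+k).
Set (6+k)/(24+k) > 0.66 and solve: k > (0.66·24 − 6)/(1 − 0.66) = 28.941.
The smallest integer exceeding 28.941 is 29, and checking k=29: (35)/(53) = 0.6604 > 0.66.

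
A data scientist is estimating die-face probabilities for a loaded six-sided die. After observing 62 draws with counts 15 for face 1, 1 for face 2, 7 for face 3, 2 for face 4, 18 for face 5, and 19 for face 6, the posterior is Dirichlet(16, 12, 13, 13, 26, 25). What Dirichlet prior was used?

For a Dirichlet(α) prior with multinomial counts c, the posterior is Dirichlet(α + c) componentwise.
Subtract each count from the matching posterior parameter: 16−15=1, 12−1=11, 13−7=6, 13−2=11, 26−18=8, 25−19=6.

Dirichlet(1, 11, 6, 11, 8, 6)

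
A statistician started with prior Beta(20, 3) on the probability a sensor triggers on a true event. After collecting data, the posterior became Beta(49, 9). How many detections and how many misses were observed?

A Beta(a, b) prior with s successes and f failures in binomial data gives a Beta(a+s, b+f) posterior.
So s = 49 − 20 = 29 and f = 9 − 3 = 6.

29 detections and 6 misses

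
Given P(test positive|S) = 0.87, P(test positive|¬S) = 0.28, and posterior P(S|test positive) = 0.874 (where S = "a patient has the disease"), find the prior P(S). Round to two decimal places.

Bayes' rule in odds form gives O(S|E) = O(S)·[P(E|S)/P(E|¬S)], hence O(S) = O(S|E)/LR.
Posterior odds = 0.874/(1−0.874) = 6.9365. LR = 0.87/0.28 = 3.1071.
Prior odds = 6.9365/3.1071 = 2.2325, so P(S) = 2.2325/(1+2.2325) ≈ 0.69.

P(S) = 0.69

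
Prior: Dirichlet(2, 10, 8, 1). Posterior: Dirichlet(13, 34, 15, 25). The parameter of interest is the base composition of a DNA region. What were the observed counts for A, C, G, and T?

For a Dirichlet(α) prior with multinomial counts c, the posterior is Dirichlet(α + c) componentwise.
Counts are posterior − prior componentwise: 13−2=11, 34−10=24, 15−8=7, 25−1=24.

counts (11, 24, 7, 24)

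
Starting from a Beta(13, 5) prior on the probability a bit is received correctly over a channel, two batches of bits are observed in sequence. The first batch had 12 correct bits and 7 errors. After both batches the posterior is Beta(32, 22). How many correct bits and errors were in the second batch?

Because Beta–binomial updating is additive in the counts, the combined data contributed (α_post−α_prior, β_post−β_prior) successes and failures.
Total across both batches: 32−13=19 correct bits, 22−5=17 errors.
Subtract the first batch: 19−12=7 correct bits and 17−7=10 errors.

7 correct bits and 10 errors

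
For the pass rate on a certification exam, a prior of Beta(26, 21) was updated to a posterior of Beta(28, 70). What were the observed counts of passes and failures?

A Beta(α, β) prior with s successes and f failures in binomial data gives a Beta(α+s, β+f) posterior.
Match parameters: s=28−26=2, f=70−21=49.

2 passes and 49 failures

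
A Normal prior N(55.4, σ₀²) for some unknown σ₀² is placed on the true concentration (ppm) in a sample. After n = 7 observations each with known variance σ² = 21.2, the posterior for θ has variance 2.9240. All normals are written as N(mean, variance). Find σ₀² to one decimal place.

σ₀² = 84.7

Posterior precision equals prior precision plus data precision: 1/σ_n² = 1/σ₀² + n/σ².
So 1/σ₀² = 1/2.9240 − 7/21.2 = 0.341997 − 0.330189 = 0.011808.
Hence σ₀² = 1/0.011808 ≈ 84.7.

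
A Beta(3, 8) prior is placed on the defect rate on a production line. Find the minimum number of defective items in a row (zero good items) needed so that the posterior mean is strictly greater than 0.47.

After k defective items and 0 good items the posterior is Beta(3+k, 8), with mean (3+k)/(3+8+k).
Set (3+k)/(11+k) > 0.47 and solve: k > (0.47·11 − 3)/(1 − 0.47) = 4.094.
The smallest integer exceeding 4.094 is 5.

k = 5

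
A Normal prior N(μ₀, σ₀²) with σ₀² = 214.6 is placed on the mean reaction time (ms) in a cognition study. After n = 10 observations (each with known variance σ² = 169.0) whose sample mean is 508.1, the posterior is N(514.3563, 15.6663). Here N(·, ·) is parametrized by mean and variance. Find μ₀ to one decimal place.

μ₀ = 593.8

The posterior mean is a precision-weighted average: μ_n = (τ₀μ₀ + τ_data·x̄)/(τ₀+τ_data), with τ₀=1/σ₀² and τ_data=n/σ².
Here τ₀ = 1/214.6 = 0.004660 and τ_data = 10/169.0 = 0.059172, so τ_n = 0.063832.
Rearranging for μ₀: μ₀ = (μ_n·τ_n − τ_data·x̄)/τ₀ = (514.3563·0.063832 − 0.059172·508.1) / 0.004660 = 2.767098/0.004660 ≈ 593.8.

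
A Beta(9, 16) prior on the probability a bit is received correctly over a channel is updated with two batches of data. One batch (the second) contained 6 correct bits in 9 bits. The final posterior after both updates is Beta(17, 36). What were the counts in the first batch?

Because Beta–binomial updating is additive in the counts, the combined data contributed (α_post−α_prior, β_post−β_prior) successes and failures.
Total across both batches: 17−9=8 correct bits, 36−16=20 errors.
Subtract the second batch: 8−6=2 correct bits and 20−3=17 errors.

2 correct bits and 17 errors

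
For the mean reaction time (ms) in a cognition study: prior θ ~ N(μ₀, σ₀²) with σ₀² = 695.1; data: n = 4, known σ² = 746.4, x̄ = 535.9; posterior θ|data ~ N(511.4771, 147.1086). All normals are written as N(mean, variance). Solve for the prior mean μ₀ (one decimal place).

μ₀ = 420.5

With known observation variance, the Normal–Normal posterior has precision τ_n = τ₀ + n/σ² and mean μ_n = (τ₀μ₀ + (n/σ²)x̄)/τ_n.
Here τ₀ = 1/695.1 = 0.001439 and τ_data = 4/746.4 = 0.005359, so τ_n = 0.006798.
Rearranging for μ₀: μ₀ = (μ_n·τ_n − τ_data·x̄)/τ₀ = (511.4771·0.006798 − 0.005359·535.9) / 0.001439 = 0.605133/0.001439 ≈ 420.5.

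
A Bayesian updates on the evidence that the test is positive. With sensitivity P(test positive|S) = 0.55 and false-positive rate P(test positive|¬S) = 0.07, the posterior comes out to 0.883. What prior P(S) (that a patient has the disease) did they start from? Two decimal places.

In odds form, posterior odds = prior odds × likelihood ratio, so prior odds = posterior odds ÷ LR.
Posterior odds = 0.883/(1−0.883) = 7.5470. LR = 0.55/0.07 = 7.8571.
Prior odds = 7.5470/7.8571 = 0.9605, so P(S) = 0.9605/(1+0.9605) ≈ 0.49.

P(S) = 0.49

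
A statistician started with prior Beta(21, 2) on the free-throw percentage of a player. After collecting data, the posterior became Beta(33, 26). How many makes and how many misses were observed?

12 makes and 24 misses

Beta is conjugate to the binomial likelihood: posterior = Beta(α+s, β+f).
So s = 33 − 21 = 12 and f = 26 − 2 = 24.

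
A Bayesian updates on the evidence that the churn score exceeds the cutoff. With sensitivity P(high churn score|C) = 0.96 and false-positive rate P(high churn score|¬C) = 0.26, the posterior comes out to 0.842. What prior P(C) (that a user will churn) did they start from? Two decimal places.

In odds form, posterior odds = prior odds × likelihood ratio, so prior odds = posterior odds ÷ LR.
Posterior odds = 0.842/(1−0.842) = 5.3291. LR = 0.96/0.26 = 3.6923.
Prior odds = 5.3291/3.6923 = 1.4433, so P(C) = 1.4433/(1+1.4433) ≈ 0.59.

P(C) = 0.59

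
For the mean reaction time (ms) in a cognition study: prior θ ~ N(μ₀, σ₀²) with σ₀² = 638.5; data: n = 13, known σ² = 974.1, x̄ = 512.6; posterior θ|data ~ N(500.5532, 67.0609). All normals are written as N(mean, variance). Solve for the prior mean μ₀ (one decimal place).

With known observation variance, the Normal–Normal posterior has precision τ_n = τ₀ + n/σ² and mean μ_n = (τ₀μ₀ + (n/σ²)x̄)/τ_n.
Here τ₀ = 1/638.5 = 0.001566 and τ_data = 13/974.1 = 0.013346, so τ_n = 0.014912.
Rearranging for μ₀: μ₀ = (μ_n·τ_n − τ_data·x̄)/τ₀ = (500.5532·0.014912 − 0.013346·512.6) / 0.001566 = 0.623090/0.001566 ≈ 397.9.

μ₀ = 397.9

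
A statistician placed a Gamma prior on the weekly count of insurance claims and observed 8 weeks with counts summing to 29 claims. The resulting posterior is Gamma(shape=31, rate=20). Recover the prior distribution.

A Gamma(α, β) prior (rate parametrization) on a Poisson rate with n observations summing to S gives posterior Gamma(α+S, β+n).
So α = 31 − 29 = 2 and β = 20 − 8 = 12.

Gamma(shape=2, rate=12)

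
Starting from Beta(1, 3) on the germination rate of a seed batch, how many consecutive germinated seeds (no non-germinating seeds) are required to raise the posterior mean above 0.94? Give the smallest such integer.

k = 47

After k germinated seeds and 0 non-germinating seeds the posterior is Beta(1+k, 3), with mean (1+k)/(1+3+k).
Set (1+k)/(4+k) > 0.94 and solve: k > (0.94·4 − 1)/(1 − 0.94) = 46.000.
The smallest integer exceeding 46.000 is 47.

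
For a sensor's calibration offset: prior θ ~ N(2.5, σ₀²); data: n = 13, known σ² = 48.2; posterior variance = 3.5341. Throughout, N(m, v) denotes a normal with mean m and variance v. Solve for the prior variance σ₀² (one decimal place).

For the Normal–Normal model with known σ², precisions add: τ_n = τ₀ + n/σ².
So 1/σ₀² = 1/3.5341 − 13/48.2 = 0.282957 − 0.269710 = 0.013247.
Hence σ₀² = 1/0.013247 ≈ 75.5.

σ₀² = 75.5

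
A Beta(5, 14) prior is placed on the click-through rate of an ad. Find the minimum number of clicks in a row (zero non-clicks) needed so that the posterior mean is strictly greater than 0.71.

k = 30

After k clicks and 0 non-clicks the posterior is Beta(5+k, 14), with mean (5+k)/(5+14+k).
Set (5+k)/(19+k) > 0.71 and solve: k > (0.71·19 − 5)/(1 − 0.71) = 29.276.
The smallest integer exceeding 29.276 is 30.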